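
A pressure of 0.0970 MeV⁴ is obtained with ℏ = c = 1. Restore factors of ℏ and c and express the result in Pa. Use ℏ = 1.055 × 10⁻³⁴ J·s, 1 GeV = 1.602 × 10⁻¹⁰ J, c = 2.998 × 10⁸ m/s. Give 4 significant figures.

2.019 × 10²⁴ Pa

Pressure is [E]/[L]³ = [E]⁴/(ℏc)³.
1 GeV⁴ → 1/(ℏc)³ × (1 GeV in J)⁴ = 2.082 × 10³⁷ Pa.
Convert the energy scale: 0.0970 MeV⁴ = 9.70 × 10⁻¹⁴ GeV⁴.
Result: 9.70 × 10⁻¹⁴ × 2.082 × 10³⁷ = 2.019 × 10²⁴ Pa.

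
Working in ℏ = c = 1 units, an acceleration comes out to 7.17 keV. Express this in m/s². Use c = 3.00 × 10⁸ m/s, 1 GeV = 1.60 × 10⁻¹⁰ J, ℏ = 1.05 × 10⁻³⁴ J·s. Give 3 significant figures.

3.28 × 10²⁷ m/s²

Acceleration is [L]/[T]² = c·[E]/ℏ.
1 GeV → c/ℏ × (1 GeV in J) = 4.57 × 10³² m/s².
Convert the energy scale: 7.17 keV = 7.17 × 10⁻⁶ GeV.
Result: 7.17 × 10⁻⁶ × 4.57 × 10³² = 3.28 × 10²⁷ m/s².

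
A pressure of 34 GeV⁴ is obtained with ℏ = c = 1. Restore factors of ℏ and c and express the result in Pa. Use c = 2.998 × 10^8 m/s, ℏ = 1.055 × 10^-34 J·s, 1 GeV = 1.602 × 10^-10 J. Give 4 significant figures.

Pressure is [E]/[L]³ = [E]⁴/(ℏc)³.
1 GeV⁴ → 1/(ℏc)³ × (1 GeV in J)⁴ = 2.082 × 10^37 Pa.
Result: 34 × 2.082 × 10^37 = 7.077 × 10^38 Pa.

7.077 × 10^38 Pa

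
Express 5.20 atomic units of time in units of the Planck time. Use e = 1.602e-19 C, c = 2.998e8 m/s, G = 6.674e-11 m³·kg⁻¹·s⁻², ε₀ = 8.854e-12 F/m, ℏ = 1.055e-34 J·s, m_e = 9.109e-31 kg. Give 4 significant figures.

2.337e27

atomic unit of time: τ_au = (4πε₀)²ℏ³/(m_e e⁴) = 2.423e-17 s
Planck time: t_P = √(ℏG/c⁵) = 5.392e-44 s
5.20 × 2.423e-17 / 5.392e-44 = 2.337e27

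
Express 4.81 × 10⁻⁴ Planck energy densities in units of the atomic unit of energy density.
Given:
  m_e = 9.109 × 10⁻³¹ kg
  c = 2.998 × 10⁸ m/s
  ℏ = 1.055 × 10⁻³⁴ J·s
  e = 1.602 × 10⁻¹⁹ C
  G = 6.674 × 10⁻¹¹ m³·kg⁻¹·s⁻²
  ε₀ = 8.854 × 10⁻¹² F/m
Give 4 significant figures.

Planck energy density: u_P = c⁷/(ℏG²) = 4.632 × 10¹¹³ J/m³
atomic unit of energy density: u_au = E_h/a₀³ = m_e⁴e¹⁰/((4πε₀)⁵ℏ⁸) = 2.929 × 10¹³ J/m³
4.81 × 10⁻⁴ × 4.632 × 10¹¹³ / 2.929 × 10¹³ = 7.607 × 10⁹⁶

7.607 × 10⁹⁶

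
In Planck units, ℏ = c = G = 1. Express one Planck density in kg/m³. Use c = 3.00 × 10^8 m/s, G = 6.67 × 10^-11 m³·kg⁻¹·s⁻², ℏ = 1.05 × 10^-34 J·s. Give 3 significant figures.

5.20 × 10^96 kg/m³

From ℏ = c = G = 1 the density scale is ρ_P = c⁵/(ℏG²).
  = 2.43 × 10^42 / 4.67 × 10^-55
  = 5.20 × 10^96 kg/m³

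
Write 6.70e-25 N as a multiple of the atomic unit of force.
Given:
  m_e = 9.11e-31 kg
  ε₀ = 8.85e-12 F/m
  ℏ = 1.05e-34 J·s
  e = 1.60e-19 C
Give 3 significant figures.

atomic unit of force: F_au = E_h/a₀ = m_e²e⁶/((4πε₀)³ℏ⁴) = 8.33e-8 N.
6.70e-25 / 8.33e-8 = 8.05e-18

8.05e-18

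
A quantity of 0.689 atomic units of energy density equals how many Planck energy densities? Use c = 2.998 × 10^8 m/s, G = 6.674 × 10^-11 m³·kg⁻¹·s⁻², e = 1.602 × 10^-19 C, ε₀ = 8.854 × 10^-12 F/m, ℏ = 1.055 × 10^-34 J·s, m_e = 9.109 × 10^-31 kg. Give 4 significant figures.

atomic unit of energy density: u_au = E_h/a₀³ = m_e⁴e¹⁰/((4πε₀)⁵ℏ⁸) = 2.929 × 10^13 J/m³
Planck energy density: u_P = c⁷/(ℏG²) = 4.632 × 10^113 J/m³
0.689 × 2.929 × 10^13 / 4.632 × 10^113 = 4.357 × 10^-101

4.357 × 10^-101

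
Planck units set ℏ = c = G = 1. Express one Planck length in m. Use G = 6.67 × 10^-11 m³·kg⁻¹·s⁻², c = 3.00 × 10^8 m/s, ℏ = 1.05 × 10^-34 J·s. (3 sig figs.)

The unique combination of the constants set to 1 with dimensions of length is ℓ_P = √(ℏG/c³).
  = √(2.59 × 10^-70)
  = 1.61 × 10^-35 m

1.61 × 10^-35 m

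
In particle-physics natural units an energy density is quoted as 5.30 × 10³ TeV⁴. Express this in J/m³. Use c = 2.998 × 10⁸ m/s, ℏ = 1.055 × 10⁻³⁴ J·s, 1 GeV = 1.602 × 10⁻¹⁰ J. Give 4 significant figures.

[E]/[L]³ = [E]⁴/(ℏc)³; restore (ℏc)⁻³.
1 GeV⁴ → 1/(ℏc)³ × (1 GeV in J)⁴ = 2.082 × 10³⁷ J/m³.
Convert the energy scale: 5.30 × 10³ TeV⁴ = 5.30 × 10¹⁵ GeV⁴.
Result: 5.30 × 10¹⁵ × 2.082 × 10³⁷ = 1.103 × 10⁵³ J/m³.

1.103 × 10⁵³ J/m³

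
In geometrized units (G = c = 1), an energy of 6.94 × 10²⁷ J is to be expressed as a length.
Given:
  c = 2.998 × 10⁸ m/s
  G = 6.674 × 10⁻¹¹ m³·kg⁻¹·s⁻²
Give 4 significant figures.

Energy → length via G/c⁴.
6.94 × 10²⁷ J × (G/c⁴) = 5.733 × 10⁻¹⁷ m

5.733 × 10⁻¹⁷ m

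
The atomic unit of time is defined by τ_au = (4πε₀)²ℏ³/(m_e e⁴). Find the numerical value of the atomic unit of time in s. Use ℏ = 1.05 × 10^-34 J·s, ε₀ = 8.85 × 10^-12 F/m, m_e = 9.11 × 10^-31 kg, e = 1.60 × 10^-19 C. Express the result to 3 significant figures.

τ_au = (4πε₀)²ℏ³/(m_e e⁴)
E_h = 4.38 × 10^-18 J
ℏ/E_h = 2.40 × 10^-17 s

2.40 × 10^-17 s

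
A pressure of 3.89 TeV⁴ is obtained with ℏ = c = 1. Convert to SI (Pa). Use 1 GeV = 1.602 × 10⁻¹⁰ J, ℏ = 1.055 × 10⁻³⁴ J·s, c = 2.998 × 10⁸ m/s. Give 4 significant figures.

Pressure is [E]/[L]³ = [E]⁴/(ℏc)³.
1 GeV⁴ → 1/(ℏc)³ × (1 GeV in J)⁴ = 2.082 × 10³⁷ Pa.
Convert the energy scale: 3.89 TeV⁴ = 3.89 × 10¹² GeV⁴.
Result: 3.89 × 10¹² × 2.082 × 10³⁷ = 8.097 × 10⁴⁹ Pa.

8.097 × 10⁴⁹ Pa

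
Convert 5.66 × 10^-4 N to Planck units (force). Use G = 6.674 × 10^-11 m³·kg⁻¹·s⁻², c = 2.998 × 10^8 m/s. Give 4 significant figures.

4.676 × 10^-48

Planck force: F_P = c⁴/G = 1.210 × 10^44 N.
5.66 × 10^-4 / 1.210 × 10^44 = 4.676 × 10^-48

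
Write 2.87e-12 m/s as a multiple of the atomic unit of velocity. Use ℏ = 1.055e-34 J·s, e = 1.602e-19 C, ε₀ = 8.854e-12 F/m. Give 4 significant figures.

1.313e-18

atomic unit of velocity: v_au = e²/(4πε₀ℏ) = 2.186e6 m/s.
2.87e-12 / 2.186e6 = 1.313e-18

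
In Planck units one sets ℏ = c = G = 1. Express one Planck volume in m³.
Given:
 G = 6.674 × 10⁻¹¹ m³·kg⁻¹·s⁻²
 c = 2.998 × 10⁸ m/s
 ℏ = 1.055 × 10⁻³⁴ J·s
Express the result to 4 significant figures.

4.224 × 10⁻¹⁰⁵ m³

V_P = (ℏG/c³)^(3/2)
  = √(1.784 × 10⁻²⁰⁹)
  = 4.224 × 10⁻¹⁰⁵ m³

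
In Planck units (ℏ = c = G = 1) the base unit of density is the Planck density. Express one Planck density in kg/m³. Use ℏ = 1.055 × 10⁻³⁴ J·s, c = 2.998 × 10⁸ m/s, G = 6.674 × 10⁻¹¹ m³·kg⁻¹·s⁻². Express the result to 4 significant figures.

ρ_P = c⁵/(ℏG²)
  = 2.422 × 10⁴² / 4.699 × 10⁻⁵⁵
  = 5.154 × 10⁹⁶ kg/m³

5.154 × 10⁹⁶ kg/m³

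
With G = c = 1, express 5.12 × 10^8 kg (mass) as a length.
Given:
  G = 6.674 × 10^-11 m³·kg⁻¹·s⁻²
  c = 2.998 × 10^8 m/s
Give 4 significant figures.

In G = c = 1 units mass has dimensions of length; the conversion factor is G/c².
5.12 × 10^8 kg × (G/c²) = 3.802 × 10^-19 m

3.802 × 10^-19 m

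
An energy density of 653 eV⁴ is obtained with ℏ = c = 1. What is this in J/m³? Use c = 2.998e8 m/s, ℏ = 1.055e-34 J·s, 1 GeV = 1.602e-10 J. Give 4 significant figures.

[E]/[L]³ = [E]⁴/(ℏc)³; restore (ℏc)⁻³.
1 GeV⁴ → 1/(ℏc)³ × (1 GeV in J)⁴ = 2.082e37 J/m³.
Convert the energy scale: 653 eV⁴ = 6.53e-34 GeV⁴.
Result: 6.53e-34 × 2.082e37 = 1.359e4 J/m³.

1.359e4 J/m³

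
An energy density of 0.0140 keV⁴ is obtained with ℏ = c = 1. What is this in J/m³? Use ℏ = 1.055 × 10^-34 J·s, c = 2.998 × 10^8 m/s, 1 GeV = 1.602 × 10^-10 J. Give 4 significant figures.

[E]/[L]³ = [E]⁴/(ℏc)³; restore (ℏc)⁻³.
1 GeV⁴ → 1/(ℏc)³ × (1 GeV in J)⁴ = 2.082 × 10^37 J/m³.
Convert the energy scale: 0.0140 keV⁴ = 1.40 × 10^-26 GeV⁴.
Result: 1.40 × 10^-26 × 2.082 × 10^37 = 2.914 × 10^11 J/m³.

2.914 × 10^11 J/m³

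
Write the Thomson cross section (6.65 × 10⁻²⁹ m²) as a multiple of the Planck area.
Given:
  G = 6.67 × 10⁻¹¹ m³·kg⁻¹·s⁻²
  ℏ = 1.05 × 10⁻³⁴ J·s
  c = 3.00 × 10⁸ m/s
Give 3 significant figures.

Planck area: A_P = ℏG/c³ = 2.59 × 10⁻⁷⁰ m².
6.65 × 10⁻²⁹ / 2.59 × 10⁻⁷⁰ = 2.56 × 10⁴¹

2.56 × 10⁴¹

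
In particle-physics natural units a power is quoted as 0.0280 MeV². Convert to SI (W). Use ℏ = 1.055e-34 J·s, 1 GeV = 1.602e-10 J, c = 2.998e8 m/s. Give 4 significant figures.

Power is [E]/[T] = [E]²/ℏ.
1 GeV² → 1/ℏ × (1 GeV in J)² = 2.433e14 W.
Convert the energy scale: 0.0280 MeV² = 2.80e-8 GeV².
Result: 2.80e-8 × 2.433e14 = 6.811e6 W.

6.811e6 W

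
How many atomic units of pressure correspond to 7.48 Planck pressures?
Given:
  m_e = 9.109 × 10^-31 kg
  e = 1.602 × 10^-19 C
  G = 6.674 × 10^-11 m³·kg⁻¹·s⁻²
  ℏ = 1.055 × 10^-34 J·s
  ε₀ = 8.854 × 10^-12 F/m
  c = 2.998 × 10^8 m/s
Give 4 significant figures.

1.183 × 10^101

Planck pressure: p_P = c⁷/(ℏG²) = 4.632 × 10^113 Pa
atomic unit of pressure: P_au = E_h/a₀³ = m_e⁴e¹⁰/((4πε₀)⁵ℏ⁸) = 2.929 × 10^13 Pa
7.48 × 4.632 × 10^113 / 2.929 × 10^13 = 1.183 × 10^101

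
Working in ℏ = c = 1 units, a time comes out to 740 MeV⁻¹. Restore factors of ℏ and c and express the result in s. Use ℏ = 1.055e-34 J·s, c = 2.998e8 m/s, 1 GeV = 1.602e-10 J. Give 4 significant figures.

A time is [E]⁻¹ in ℏ=c=1; restore one factor of ℏ.
1 GeV⁻¹ → ℏ × (1 GeV in J)⁻¹ = 6.586e-25 s.
Convert the energy scale: 740 MeV⁻¹ = 7.40e5 GeV⁻¹.
Result: 7.40e5 × 6.586e-25 = 4.873e-19 s.

4.873e-19 s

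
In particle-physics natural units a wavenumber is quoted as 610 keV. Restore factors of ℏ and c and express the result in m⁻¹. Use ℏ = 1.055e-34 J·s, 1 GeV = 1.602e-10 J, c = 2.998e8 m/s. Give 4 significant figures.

Inverse length is [E]/(ℏc).
1 GeV → 1/(ℏc) × (1 GeV in J) = 5.065e15 m⁻¹.
Convert the energy scale: 610 keV = 6.10e-4 GeV.
Result: 6.10e-4 × 5.065e15 = 3.090e12 m⁻¹.

3.090e12 m⁻¹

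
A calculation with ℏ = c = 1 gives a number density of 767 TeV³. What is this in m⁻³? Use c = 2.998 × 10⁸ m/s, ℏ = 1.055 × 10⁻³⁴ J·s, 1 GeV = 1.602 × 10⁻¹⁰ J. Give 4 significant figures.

9.966 × 10⁵⁸ m⁻³

Number density is [L]⁻³ = [E]³/(ℏc)³.
1 GeV³ → 1/(ℏc)³ × (1 GeV in J)³ = 1.299 × 10⁴⁷ m⁻³.
Convert the energy scale: 767 TeV³ = 7.67 × 10¹¹ GeV³.
Result: 7.67 × 10¹¹ × 1.299 × 10⁴⁷ = 9.966 × 10⁵⁸ m⁻³.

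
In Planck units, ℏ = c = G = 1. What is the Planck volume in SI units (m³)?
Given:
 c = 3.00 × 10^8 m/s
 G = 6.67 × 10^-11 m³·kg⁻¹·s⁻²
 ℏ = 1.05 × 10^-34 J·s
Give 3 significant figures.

4.18 × 10^-105 m³

The unique combination of the constants set to 1 with dimensions of volume is V_P = (ℏG/c³)^(3/2).
  = √(1.75 × 10^-209)
  = 4.18 × 10^-105 m³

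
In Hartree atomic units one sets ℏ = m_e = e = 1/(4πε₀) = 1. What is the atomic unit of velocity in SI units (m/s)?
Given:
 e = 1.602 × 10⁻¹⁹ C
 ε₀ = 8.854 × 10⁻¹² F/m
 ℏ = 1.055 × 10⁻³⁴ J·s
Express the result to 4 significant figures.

v_au = e²/(4πε₀ℏ)
  = 2.566 × 10⁻³⁸ / 1.174 × 10⁻⁴⁴
  = 2.186 × 10⁶ m/s

2.186 × 10⁶ m/s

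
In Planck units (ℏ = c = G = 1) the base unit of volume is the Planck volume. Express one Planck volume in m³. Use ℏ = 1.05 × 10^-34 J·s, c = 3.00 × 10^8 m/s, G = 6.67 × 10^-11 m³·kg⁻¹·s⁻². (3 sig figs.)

V_P = (ℏG/c³)^(3/2)
  = √(1.75 × 10^-209)
  = 4.18 × 10^-105 m³

4.18 × 10^-105 m³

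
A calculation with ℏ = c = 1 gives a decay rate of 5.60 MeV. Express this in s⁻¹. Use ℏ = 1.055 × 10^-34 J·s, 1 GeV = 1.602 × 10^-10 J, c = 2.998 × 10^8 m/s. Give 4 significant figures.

8.504 × 10^21 s⁻¹

A rate is [E]/ℏ; divide by ℏ.
1 GeV → 1/ℏ × (1 GeV in J) = 1.518 × 10^24 s⁻¹.
Convert the energy scale: 5.60 MeV = 5.60 × 10^-3 GeV.
Result: 5.60 × 10^-3 × 1.518 × 10^24 = 8.504 × 10^21 s⁻¹.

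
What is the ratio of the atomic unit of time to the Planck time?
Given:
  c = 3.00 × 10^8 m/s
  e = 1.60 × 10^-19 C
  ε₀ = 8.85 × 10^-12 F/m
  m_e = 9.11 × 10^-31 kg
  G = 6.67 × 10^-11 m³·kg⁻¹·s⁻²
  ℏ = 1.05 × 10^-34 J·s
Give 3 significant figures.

atomic unit of time: τ_au = (4πε₀)²ℏ³/(m_e e⁴) = 2.40 × 10^-17 s
Planck time: t_P = √(ℏG/c⁵) = 5.37 × 10^-44 s
ratio = 2.40 × 10^-17 / 5.37 × 10^-44 = 4.47 × 10^26

4.47 × 10^26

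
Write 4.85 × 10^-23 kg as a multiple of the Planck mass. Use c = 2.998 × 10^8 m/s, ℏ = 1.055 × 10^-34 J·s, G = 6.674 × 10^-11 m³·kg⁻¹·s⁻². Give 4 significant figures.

2.228 × 10^-15

Planck mass: m_P = √(ℏc/G) = 2.177 × 10^-8 kg.
4.85 × 10^-23 / 2.177 × 10^-8 = 2.228 × 10^-15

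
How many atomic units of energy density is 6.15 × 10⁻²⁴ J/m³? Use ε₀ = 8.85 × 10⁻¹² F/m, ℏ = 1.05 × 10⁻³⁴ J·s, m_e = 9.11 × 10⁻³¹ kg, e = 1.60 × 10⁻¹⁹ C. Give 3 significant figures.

2.04 × 10⁻³⁷

atomic unit of energy density: u_au = E_h/a₀³ = m_e⁴e¹⁰/((4πε₀)⁵ℏ⁸) = 3.01 × 10¹³ J/m³.
6.15 × 10⁻²⁴ / 3.01 × 10¹³ = 2.04 × 10⁻³⁷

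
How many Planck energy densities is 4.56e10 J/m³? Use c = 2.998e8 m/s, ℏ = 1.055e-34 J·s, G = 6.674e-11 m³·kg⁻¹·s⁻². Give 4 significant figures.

Planck energy density: u_P = c⁷/(ℏG²) = 4.632e113 J/m³.
4.56e10 / 4.632e113 = 9.844e-104

9.844e-104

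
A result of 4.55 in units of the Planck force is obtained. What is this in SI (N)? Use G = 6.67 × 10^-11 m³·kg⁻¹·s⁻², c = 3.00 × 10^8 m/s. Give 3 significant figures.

5.53 × 10^44 N

One Planck force: F_P = c⁴/G = 1.21 × 10^44 N.
4.55 × 1.21 × 10^44 N = 5.53 × 10^44 N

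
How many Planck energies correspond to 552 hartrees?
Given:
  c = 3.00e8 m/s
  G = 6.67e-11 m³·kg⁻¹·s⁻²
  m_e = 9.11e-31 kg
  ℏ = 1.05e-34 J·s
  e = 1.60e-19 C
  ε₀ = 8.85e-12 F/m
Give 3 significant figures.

hartree: E_h = m_e e⁴/(4πε₀ℏ)² = 4.38e-18 J
Planck energy: E_P = √(ℏc⁵/G) = 1.96e9 J
552 × 4.38e-18 / 1.96e9 = 1.24e-24

1.24e-24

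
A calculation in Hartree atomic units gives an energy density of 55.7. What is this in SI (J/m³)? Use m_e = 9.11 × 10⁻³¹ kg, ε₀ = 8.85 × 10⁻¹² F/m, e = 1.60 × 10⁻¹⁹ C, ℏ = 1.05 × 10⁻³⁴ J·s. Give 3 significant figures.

One atomic unit of energy density: u_au = E_h/a₀³ = m_e⁴e¹⁰/((4πε₀)⁵ℏ⁸) = 3.01 × 10¹³ J/m³.
55.7 × 3.01 × 10¹³ J/m³ = 1.68 × 10¹⁵ J/m³

1.68 × 10¹⁵ J/m³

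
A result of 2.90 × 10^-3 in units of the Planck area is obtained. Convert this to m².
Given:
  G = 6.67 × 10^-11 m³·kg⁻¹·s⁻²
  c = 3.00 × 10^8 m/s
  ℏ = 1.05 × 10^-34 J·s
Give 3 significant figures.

One Planck area: A_P = ℏG/c³ = 2.59 × 10^-70 m².
2.90 × 10^-3 × 2.59 × 10^-70 m² = 7.52 × 10^-73 m²

7.52 × 10^-73 m²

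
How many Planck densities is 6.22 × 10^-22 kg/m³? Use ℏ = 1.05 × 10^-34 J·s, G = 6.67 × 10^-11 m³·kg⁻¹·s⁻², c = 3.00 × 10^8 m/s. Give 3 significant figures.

Planck density: ρ_P = c⁵/(ℏG²) = 5.20 × 10^96 kg/m³.
6.22 × 10^-22 / 5.20 × 10^96 = 1.20 × 10^-118

1.20 × 10^-118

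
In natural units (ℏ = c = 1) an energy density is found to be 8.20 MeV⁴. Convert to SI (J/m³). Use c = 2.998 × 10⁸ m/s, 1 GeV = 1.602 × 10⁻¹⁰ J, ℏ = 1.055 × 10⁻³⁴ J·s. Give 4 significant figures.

[E]/[L]³ = [E]⁴/(ℏc)³; restore (ℏc)⁻³.
1 GeV⁴ → 1/(ℏc)³ × (1 GeV in J)⁴ = 2.082 × 10³⁷ J/m³.
Convert the energy scale: 8.20 MeV⁴ = 8.20 × 10⁻¹² GeV⁴.
Result: 8.20 × 10⁻¹² × 2.082 × 10³⁷ = 1.707 × 10²⁶ J/m³.

1.707 × 10²⁶ J/m³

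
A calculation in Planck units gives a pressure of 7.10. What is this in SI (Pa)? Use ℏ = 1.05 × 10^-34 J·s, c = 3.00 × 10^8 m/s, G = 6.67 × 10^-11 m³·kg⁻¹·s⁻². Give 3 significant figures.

3.32 × 10^114 Pa

One Planck pressure: p_P = c⁷/(ℏG²) = 4.68 × 10^113 Pa.
7.10 × 4.68 × 10^113 Pa = 3.32 × 10^114 Pa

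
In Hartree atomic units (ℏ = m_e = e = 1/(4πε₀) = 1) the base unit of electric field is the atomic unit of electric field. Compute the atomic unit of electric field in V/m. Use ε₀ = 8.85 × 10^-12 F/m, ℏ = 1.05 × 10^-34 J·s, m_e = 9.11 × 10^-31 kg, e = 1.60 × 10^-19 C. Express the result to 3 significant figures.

E_au = E_h/(e a₀) = m_e²e⁵/((4πε₀)³ℏ⁴)
E_h = 4.38 × 10^-18 J
a₀ = 5.26 × 10^-11 m
E_h/(e·a₀) = 5.20 × 10^11 V/m

5.20 × 10^11 V/m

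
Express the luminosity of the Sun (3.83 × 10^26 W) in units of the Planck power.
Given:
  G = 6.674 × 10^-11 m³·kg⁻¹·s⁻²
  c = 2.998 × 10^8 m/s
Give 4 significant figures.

1.055 × 10^-26

Planck power: P_P = c⁵/G = 3.629 × 10^52 W.
3.83 × 10^26 / 3.629 × 10^52 = 1.055 × 10^-26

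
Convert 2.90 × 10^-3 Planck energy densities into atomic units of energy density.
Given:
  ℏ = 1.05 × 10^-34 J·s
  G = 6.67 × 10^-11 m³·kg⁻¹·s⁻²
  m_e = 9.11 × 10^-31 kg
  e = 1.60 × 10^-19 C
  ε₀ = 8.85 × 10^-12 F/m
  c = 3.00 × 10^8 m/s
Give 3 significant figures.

4.51 × 10^97

Planck energy density: u_P = c⁷/(ℏG²) = 4.68 × 10^113 J/m³
atomic unit of energy density: u_au = E_h/a₀³ = m_e⁴e¹⁰/((4πε₀)⁵ℏ⁸) = 3.01 × 10^13 J/m³
2.90 × 10^-3 × 4.68 × 10^113 / 3.01 × 10^13 = 4.51 × 10^97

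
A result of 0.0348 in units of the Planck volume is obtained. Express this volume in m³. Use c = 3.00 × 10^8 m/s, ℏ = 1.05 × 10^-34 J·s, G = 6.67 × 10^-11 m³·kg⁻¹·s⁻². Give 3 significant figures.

1.45 × 10^-106 m³

One Planck volume: V_P = (ℏG/c³)^(3/2) = 4.18 × 10^-105 m³.
0.0348 × 4.18 × 10^-105 m³ = 1.45 × 10^-106 m³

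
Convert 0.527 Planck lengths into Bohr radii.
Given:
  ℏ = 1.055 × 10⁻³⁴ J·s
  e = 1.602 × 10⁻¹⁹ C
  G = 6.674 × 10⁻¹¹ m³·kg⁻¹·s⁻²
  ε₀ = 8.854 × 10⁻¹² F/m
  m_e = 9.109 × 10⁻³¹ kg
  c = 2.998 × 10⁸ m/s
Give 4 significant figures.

Planck length: ℓ_P = √(ℏG/c³) = 1.616 × 10⁻³⁵ m
Bohr radius: a₀ = 4πε₀ℏ²/(m_e e²) = 5.297 × 10⁻¹¹ m
0.527 × 1.616 × 10⁻³⁵ / 5.297 × 10⁻¹¹ = 1.608 × 10⁻²⁵

1.608 × 10⁻²⁵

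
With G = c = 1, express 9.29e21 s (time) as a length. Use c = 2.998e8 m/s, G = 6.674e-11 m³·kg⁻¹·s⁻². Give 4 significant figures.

Time → length via c.
9.29e21 s × (c) = 2.785e30 m

2.785e30 m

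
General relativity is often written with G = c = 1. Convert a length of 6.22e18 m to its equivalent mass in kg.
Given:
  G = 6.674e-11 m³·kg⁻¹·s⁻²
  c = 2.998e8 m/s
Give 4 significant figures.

8.377e45 kg

Length → mass via c²/G.
6.22e18 m × (c²/G) = 8.377e45 kg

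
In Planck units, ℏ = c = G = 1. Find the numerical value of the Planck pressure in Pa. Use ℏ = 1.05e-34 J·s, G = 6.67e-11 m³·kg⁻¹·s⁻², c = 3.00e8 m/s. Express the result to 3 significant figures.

From ℏ = c = G = 1 the pressure scale is p_P = c⁷/(ℏG²).
  = 2.19e59 / 4.67e-55
  = 4.68e113 Pa

4.68e113 Pa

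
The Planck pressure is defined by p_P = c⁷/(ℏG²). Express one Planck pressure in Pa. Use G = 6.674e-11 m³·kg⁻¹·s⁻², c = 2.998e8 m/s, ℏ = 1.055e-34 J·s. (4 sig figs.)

4.632e113 Pa

p_P = c⁷/(ℏG²)
  = 2.177e59 / 4.699e-55
  = 4.632e113 Pa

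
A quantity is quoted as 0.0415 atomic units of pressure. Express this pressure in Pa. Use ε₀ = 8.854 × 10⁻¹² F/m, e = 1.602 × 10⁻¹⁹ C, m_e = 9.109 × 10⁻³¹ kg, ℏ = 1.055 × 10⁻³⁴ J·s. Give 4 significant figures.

1.216 × 10¹² Pa

One atomic unit of pressure: P_au = E_h/a₀³ = m_e⁴e¹⁰/((4πε₀)⁵ℏ⁸) = 2.929 × 10¹³ Pa.
0.0415 × 2.929 × 10¹³ Pa = 1.216 × 10¹² Pa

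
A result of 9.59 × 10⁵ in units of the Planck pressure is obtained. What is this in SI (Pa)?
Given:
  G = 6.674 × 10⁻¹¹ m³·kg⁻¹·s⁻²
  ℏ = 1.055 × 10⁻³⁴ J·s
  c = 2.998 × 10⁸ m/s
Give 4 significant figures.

One Planck pressure: p_P = c⁷/(ℏG²) = 4.632 × 10¹¹³ Pa.
9.59 × 10⁵ × 4.632 × 10¹¹³ Pa = 4.442 × 10¹¹⁹ Pa

4.442 × 10¹¹⁹ Pa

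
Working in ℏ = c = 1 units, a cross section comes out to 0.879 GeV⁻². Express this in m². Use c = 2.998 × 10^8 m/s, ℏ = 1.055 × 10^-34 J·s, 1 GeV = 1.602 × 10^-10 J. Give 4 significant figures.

Area is [L]² = [E]⁻²·(ℏc)²; restore (ℏc)².
1 GeV⁻² → (ℏc)² × (1 GeV in J)⁻² = 3.898 × 10^-32 m².
Result: 0.879 × 3.898 × 10^-32 = 3.426 × 10^-32 m².

3.426 × 10^-32 m²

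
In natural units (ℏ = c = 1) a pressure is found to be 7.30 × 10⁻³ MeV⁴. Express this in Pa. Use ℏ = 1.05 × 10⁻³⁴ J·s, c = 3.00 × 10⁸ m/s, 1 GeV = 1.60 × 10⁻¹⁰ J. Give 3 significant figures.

Pressure is [E]/[L]³ = [E]⁴/(ℏc)³.
1 GeV⁴ → 1/(ℏc)³ × (1 GeV in J)⁴ = 2.10 × 10³⁷ Pa.
Convert the energy scale: 7.30 × 10⁻³ MeV⁴ = 7.30 × 10⁻¹⁵ GeV⁴.
Result: 7.30 × 10⁻¹⁵ × 2.10 × 10³⁷ = 1.53 × 10²³ Pa.

1.53 × 10²³ Pa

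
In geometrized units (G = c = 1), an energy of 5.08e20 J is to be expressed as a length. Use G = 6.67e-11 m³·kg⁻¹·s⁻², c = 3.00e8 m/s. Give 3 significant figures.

4.18e-24 m

Energy → length via G/c⁴.
5.08e20 J × (G/c⁴) = 4.18e-24 m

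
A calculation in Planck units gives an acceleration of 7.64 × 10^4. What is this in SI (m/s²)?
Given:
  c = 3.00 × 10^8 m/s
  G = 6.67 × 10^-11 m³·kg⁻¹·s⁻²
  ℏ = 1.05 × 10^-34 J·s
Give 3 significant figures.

4.27 × 10^56 m/s²

One Planck acceleration: a_P = √(c⁷/(ℏG)) = 5.59 × 10^51 m/s².
7.64 × 10^4 × 5.59 × 10^51 m/s² = 4.27 × 10^56 m/s²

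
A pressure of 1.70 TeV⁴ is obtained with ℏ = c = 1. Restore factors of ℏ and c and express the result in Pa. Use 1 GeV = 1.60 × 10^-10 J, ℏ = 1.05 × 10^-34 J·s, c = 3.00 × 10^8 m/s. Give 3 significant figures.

3.56 × 10^49 Pa

Pressure is [E]/[L]³ = [E]⁴/(ℏc)³.
1 GeV⁴ → 1/(ℏc)³ × (1 GeV in J)⁴ = 2.10 × 10^37 Pa.
Convert the energy scale: 1.70 TeV⁴ = 1.70 × 10^12 GeV⁴.
Result: 1.70 × 10^12 × 2.10 × 10^37 = 3.56 × 10^49 Pa.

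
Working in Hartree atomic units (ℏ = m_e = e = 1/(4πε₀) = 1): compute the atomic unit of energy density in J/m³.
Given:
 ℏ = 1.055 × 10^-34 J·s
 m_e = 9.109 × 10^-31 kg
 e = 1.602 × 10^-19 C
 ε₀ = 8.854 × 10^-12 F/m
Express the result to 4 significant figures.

From ℏ = m_e = e = 1/(4πε₀) = 1 the energy density scale is u_au = E_h/a₀³ = m_e⁴e¹⁰/((4πε₀)⁵ℏ⁸).
E_h = 4.354 × 10^-18 J
a₀ = 5.297 × 10^-11 m
E_h/a₀³ = 2.929 × 10^13 J/m³

2.929 × 10^13 J/m³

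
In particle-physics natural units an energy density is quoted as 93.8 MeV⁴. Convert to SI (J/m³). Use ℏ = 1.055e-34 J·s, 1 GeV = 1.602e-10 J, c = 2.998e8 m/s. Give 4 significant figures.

1.953e27 J/m³

[E]/[L]³ = [E]⁴/(ℏc)³; restore (ℏc)⁻³.
1 GeV⁴ → 1/(ℏc)³ × (1 GeV in J)⁴ = 2.082e37 J/m³.
Convert the energy scale: 93.8 MeV⁴ = 9.38e-11 GeV⁴.
Result: 9.38e-11 × 2.082e37 = 1.953e27 J/m³.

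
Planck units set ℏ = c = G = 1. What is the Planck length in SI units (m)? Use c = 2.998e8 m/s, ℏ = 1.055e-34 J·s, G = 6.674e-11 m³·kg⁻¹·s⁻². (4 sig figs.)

Dimensional analysis gives ℓ_P = √(ℏG/c³).
  = √(2.613e-70)
  = 1.616e-35 m

1.616e-35 m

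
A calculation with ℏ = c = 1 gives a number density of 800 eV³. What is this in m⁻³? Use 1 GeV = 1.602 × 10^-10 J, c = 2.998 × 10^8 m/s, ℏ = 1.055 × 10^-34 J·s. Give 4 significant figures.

Number density is [L]⁻³ = [E]³/(ℏc)³.
1 GeV³ → 1/(ℏc)³ × (1 GeV in J)³ = 1.299 × 10^47 m⁻³.
Convert the energy scale: 800 eV³ = 8.00 × 10^-25 GeV³.
Result: 8.00 × 10^-25 × 1.299 × 10^47 = 1.040 × 10^23 m⁻³.

1.040 × 10^23 m⁻³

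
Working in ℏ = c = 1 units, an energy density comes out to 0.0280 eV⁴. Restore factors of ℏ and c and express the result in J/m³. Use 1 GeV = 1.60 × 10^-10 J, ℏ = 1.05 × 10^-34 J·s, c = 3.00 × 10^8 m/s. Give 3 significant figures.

0.587 J/m³

[E]/[L]³ = [E]⁴/(ℏc)³; restore (ℏc)⁻³.
1 GeV⁴ → 1/(ℏc)³ × (1 GeV in J)⁴ = 2.10 × 10^37 J/m³.
Convert the energy scale: 0.0280 eV⁴ = 2.80 × 10^-38 GeV⁴.
Result: 2.80 × 10^-38 × 2.10 × 10^37 = 0.587 J/m³.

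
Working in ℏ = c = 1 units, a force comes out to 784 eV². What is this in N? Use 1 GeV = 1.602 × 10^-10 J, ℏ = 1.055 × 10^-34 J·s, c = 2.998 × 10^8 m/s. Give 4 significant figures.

6.361 × 10^-10 N

Force is [E]/[L] = [E]²/(ℏc); restore (ℏc)⁻¹.
1 GeV² → 1/(ℏc) × (1 GeV in J)² = 8.114 × 10^5 N.
Convert the energy scale: 784 eV² = 7.84 × 10^-16 GeV².
Result: 7.84 × 10^-16 × 8.114 × 10^5 = 6.361 × 10^-10 N.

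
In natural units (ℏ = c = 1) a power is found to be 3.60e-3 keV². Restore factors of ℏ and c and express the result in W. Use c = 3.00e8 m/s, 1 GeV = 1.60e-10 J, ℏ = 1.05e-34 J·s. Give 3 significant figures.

0.878 W

Power is [E]/[T] = [E]²/ℏ.
1 GeV² → 1/ℏ × (1 GeV in J)² = 2.44e14 W.
Convert the energy scale: 3.60e-3 keV² = 3.60e-15 GeV².
Result: 3.60e-15 × 2.44e14 = 0.878 W.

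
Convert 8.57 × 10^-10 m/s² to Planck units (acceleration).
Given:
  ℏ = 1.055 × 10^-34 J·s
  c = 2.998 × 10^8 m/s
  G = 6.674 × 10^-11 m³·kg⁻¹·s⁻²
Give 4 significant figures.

1.541 × 10^-61

Planck acceleration: a_P = √(c⁷/(ℏG)) = 5.560 × 10^51 m/s².
8.57 × 10^-10 / 5.560 × 10^51 = 1.541 × 10^-61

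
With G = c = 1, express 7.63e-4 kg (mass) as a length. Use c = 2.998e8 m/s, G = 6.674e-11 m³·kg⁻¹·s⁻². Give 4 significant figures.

In G = c = 1 units mass has dimensions of length; the conversion factor is G/c².
7.63e-4 kg × (G/c²) = 5.666e-31 m

5.666e-31 m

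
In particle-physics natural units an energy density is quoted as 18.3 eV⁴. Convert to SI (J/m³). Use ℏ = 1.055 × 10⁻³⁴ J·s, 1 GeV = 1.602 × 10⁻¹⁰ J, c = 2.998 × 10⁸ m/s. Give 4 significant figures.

380.9 J/m³

[E]/[L]³ = [E]⁴/(ℏc)³; restore (ℏc)⁻³.
1 GeV⁴ → 1/(ℏc)³ × (1 GeV in J)⁴ = 2.082 × 10³⁷ J/m³.
Convert the energy scale: 18.3 eV⁴ = 1.83 × 10⁻³⁵ GeV⁴.
Result: 1.83 × 10⁻³⁵ × 2.082 × 10³⁷ = 380.9 J/m³.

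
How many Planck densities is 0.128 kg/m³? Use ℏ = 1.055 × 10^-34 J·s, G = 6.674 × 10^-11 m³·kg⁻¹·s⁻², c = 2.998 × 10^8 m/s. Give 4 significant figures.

Planck density: ρ_P = c⁵/(ℏG²) = 5.154 × 10^96 kg/m³.
0.128 / 5.154 × 10^96 = 2.484 × 10^-98

2.484 × 10^-98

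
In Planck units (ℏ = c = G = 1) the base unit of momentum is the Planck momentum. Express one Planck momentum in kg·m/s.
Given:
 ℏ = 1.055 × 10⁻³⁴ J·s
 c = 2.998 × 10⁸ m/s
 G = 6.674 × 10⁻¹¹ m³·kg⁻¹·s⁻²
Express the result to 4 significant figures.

p_P = √(ℏc³/G)
  = √(42.60)
  = 6.527 kg·m/s

6.527 kg·m/s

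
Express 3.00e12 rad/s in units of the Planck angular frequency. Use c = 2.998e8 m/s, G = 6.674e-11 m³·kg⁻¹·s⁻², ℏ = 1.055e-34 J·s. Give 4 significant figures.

1.618e-31

Planck angular frequency: ω_P = √(c⁵/(ℏG)) = 1.855e43 rad/s.
3.00e12 / 1.855e43 = 1.618e-31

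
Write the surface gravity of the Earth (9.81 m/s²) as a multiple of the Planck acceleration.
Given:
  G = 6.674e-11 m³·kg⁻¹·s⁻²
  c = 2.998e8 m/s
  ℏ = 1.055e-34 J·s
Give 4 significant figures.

Planck acceleration: a_P = √(c⁷/(ℏG)) = 5.560e51 m/s².
9.81 / 5.560e51 = 1.764e-51

1.764e-51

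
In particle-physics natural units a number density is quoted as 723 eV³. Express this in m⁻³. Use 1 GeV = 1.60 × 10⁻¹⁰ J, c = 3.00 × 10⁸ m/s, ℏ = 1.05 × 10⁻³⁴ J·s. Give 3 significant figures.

9.47 × 10²² m⁻³

Number density is [L]⁻³ = [E]³/(ℏc)³.
1 GeV³ → 1/(ℏc)³ × (1 GeV in J)³ = 1.31 × 10⁴⁷ m⁻³.
Convert the energy scale: 723 eV³ = 7.23 × 10⁻²⁵ GeV³.
Result: 7.23 × 10⁻²⁵ × 1.31 × 10⁴⁷ = 9.47 × 10²² m⁻³.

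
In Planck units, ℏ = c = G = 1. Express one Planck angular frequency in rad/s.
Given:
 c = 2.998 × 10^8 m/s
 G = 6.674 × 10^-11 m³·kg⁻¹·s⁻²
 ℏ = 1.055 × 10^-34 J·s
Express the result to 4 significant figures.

1.855 × 10^43 rad/s

From ℏ = c = G = 1 the angular frequency scale is ω_P = √(c⁵/(ℏG)).
  = √(3.440 × 10^86)
  = 1.855 × 10^43 rad/s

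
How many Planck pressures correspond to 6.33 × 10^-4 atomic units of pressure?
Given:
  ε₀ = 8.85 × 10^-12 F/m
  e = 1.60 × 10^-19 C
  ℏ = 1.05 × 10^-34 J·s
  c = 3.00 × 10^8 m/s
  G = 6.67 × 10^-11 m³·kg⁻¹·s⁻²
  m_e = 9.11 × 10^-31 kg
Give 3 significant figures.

4.07 × 10^-104

atomic unit of pressure: P_au = E_h/a₀³ = m_e⁴e¹⁰/((4πε₀)⁵ℏ⁸) = 3.01 × 10^13 Pa
Planck pressure: p_P = c⁷/(ℏG²) = 4.68 × 10^113 Pa
6.33 × 10^-4 × 3.01 × 10^13 / 4.68 × 10^113 = 4.07 × 10^-104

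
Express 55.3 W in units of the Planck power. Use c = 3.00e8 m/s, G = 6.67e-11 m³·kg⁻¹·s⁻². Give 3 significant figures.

1.52e-51

Planck power: P_P = c⁵/G = 3.64e52 W.
55.3 / 3.64e52 = 1.52e-51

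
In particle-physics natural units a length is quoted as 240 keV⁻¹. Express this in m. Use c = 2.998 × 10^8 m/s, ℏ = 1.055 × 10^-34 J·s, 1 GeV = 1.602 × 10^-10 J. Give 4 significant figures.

A length is [E]⁻¹ in ℏ=c=1; restore one factor of ℏc.
1 GeV⁻¹ → ℏc × (1 GeV in J)⁻¹ = 1.974 × 10^-16 m.
Convert the energy scale: 240 keV⁻¹ = 2.40 × 10^8 GeV⁻¹.
Result: 2.40 × 10^8 × 1.974 × 10^-16 = 4.738 × 10^-8 m.

4.738 × 10^-8 m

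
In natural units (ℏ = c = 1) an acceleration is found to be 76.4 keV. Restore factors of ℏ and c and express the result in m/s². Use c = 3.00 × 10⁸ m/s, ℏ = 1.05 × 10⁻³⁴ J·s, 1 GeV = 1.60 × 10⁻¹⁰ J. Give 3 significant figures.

Acceleration is [L]/[T]² = c·[E]/ℏ.
1 GeV → c/ℏ × (1 GeV in J) = 4.57 × 10³² m/s².
Convert the energy scale: 76.4 keV = 7.64 × 10⁻⁵ GeV.
Result: 7.64 × 10⁻⁵ × 4.57 × 10³² = 3.49 × 10²⁸ m/s².

3.49 × 10²⁸ m/s²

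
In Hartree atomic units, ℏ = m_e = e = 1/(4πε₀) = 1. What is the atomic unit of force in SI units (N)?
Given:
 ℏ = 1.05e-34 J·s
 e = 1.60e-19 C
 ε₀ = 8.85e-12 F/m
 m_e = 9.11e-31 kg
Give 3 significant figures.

8.33e-8 N

Dimensional analysis gives F_au = E_h/a₀ = m_e²e⁶/((4πε₀)³ℏ⁴).
E_h = 4.38e-18 J
a₀ = 5.26e-11 m
E_h/a₀ = 8.33e-8 N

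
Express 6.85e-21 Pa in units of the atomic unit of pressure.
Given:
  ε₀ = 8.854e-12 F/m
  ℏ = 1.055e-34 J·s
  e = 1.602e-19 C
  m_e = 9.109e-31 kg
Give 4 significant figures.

2.339e-34

atomic unit of pressure: P_au = E_h/a₀³ = m_e⁴e¹⁰/((4πε₀)⁵ℏ⁸) = 2.929e13 Pa.
6.85e-21 / 2.929e13 = 2.339e-34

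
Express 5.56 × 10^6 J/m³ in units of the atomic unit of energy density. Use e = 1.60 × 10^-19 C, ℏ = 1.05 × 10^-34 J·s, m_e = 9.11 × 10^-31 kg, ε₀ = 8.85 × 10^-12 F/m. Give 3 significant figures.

atomic unit of energy density: u_au = E_h/a₀³ = m_e⁴e¹⁰/((4πε₀)⁵ℏ⁸) = 3.01 × 10^13 J/m³.
5.56 × 10^6 / 3.01 × 10^13 = 1.85 × 10^-7

1.85 × 10^-7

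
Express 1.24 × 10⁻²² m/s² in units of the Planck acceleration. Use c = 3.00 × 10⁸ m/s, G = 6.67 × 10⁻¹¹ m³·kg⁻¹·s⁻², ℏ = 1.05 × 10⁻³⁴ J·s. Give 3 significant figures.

Planck acceleration: a_P = √(c⁷/(ℏG)) = 5.59 × 10⁵¹ m/s².
1.24 × 10⁻²² / 5.59 × 10⁵¹ = 2.22 × 10⁻⁷⁴

2.22 × 10⁻⁷⁴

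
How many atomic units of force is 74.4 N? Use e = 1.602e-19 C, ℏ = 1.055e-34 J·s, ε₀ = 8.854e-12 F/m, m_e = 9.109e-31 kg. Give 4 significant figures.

9.051e8

atomic unit of force: F_au = E_h/a₀ = m_e²e⁶/((4πε₀)³ℏ⁴) = 8.220e-8 N.
74.4 / 8.220e-8 = 9.051e8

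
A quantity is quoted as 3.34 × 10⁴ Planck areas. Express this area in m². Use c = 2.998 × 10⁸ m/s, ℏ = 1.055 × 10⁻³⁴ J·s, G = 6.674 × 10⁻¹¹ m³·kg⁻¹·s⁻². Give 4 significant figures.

One Planck area: A_P = ℏG/c³ = 2.613 × 10⁻⁷⁰ m².
3.34 × 10⁴ × 2.613 × 10⁻⁷⁰ m² = 8.728 × 10⁻⁶⁶ m²

8.728 × 10⁻⁶⁶ m²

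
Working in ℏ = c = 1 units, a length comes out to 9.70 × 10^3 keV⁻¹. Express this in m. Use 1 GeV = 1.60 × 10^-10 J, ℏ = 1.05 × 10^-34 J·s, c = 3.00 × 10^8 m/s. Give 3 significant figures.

A length is [E]⁻¹ in ℏ=c=1; restore one factor of ℏc.
1 GeV⁻¹ → ℏc × (1 GeV in J)⁻¹ = 1.97 × 10^-16 m.
Convert the energy scale: 9.70 × 10^3 keV⁻¹ = 9.70 × 10^9 GeV⁻¹.
Result: 9.70 × 10^9 × 1.97 × 10^-16 = 1.91 × 10^-6 m.

1.91 × 10^-6 m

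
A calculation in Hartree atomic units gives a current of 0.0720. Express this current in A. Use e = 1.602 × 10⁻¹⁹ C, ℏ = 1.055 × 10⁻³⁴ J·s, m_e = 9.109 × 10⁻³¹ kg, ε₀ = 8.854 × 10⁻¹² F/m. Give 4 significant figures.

One atomic unit of electric current: I_au = e E_h/ℏ = m_e e⁵/((4πε₀)²ℏ³) = 6.612 × 10⁻³ A.
0.0720 × 6.612 × 10⁻³ A = 4.761 × 10⁻⁴ A

4.761 × 10⁻⁴ A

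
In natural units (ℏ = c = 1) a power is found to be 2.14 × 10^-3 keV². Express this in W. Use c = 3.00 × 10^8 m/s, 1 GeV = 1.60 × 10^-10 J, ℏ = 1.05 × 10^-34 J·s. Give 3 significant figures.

0.522 W

Power is [E]/[T] = [E]²/ℏ.
1 GeV² → 1/ℏ × (1 GeV in J)² = 2.44 × 10^14 W.
Convert the energy scale: 2.14 × 10^-3 keV² = 2.14 × 10^-15 GeV².
Result: 2.14 × 10^-15 × 2.44 × 10^14 = 0.522 W.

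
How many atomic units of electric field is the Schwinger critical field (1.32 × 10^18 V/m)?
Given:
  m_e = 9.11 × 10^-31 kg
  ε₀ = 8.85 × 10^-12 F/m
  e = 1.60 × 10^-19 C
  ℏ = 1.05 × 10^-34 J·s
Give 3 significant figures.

2.54 × 10^6

atomic unit of electric field: E_au = E_h/(e a₀) = m_e²e⁵/((4πε₀)³ℏ⁴) = 5.20 × 10^11 V/m.
1.32 × 10^18 / 5.20 × 10^11 = 2.54 × 10^6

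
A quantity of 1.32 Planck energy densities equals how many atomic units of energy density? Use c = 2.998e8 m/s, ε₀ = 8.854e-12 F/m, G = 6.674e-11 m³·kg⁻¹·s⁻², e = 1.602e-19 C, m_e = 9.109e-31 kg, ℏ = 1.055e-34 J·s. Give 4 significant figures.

Planck energy density: u_P = c⁷/(ℏG²) = 4.632e113 J/m³
atomic unit of energy density: u_au = E_h/a₀³ = m_e⁴e¹⁰/((4πε₀)⁵ℏ⁸) = 2.929e13 J/m³
1.32 × 4.632e113 / 2.929e13 = 2.088e100

2.088e100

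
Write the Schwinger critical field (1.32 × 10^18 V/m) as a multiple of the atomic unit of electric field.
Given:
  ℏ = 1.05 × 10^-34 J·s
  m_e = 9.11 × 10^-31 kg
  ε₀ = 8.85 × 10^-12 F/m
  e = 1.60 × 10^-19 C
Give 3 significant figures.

atomic unit of electric field: E_au = E_h/(e a₀) = m_e²e⁵/((4πε₀)³ℏ⁴) = 5.20 × 10^11 V/m.
1.32 × 10^18 / 5.20 × 10^11 = 2.54 × 10^6

2.54 × 10^6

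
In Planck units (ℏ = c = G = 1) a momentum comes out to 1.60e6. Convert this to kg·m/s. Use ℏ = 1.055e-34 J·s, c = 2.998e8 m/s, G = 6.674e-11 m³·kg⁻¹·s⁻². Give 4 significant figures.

1.044e7 kg·m/s

One Planck momentum: p_P = √(ℏc³/G) = 6.527 kg·m/s.
1.60e6 × 6.527 kg·m/s = 1.044e7 kg·m/s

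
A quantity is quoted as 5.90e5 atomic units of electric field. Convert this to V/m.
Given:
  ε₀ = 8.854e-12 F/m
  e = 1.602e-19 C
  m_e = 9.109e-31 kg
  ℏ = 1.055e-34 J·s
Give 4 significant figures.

3.027e17 V/m

One atomic unit of electric field: E_au = E_h/(e a₀) = m_e²e⁵/((4πε₀)³ℏ⁴) = 5.131e11 V/m.
5.90e5 × 5.131e11 V/m = 3.027e17 V/m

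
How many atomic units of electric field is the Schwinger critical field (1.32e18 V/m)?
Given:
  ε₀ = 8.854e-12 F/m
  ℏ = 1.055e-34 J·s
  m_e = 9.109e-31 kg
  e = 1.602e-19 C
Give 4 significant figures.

atomic unit of electric field: E_au = E_h/(e a₀) = m_e²e⁵/((4πε₀)³ℏ⁴) = 5.131e11 V/m.
1.32e18 / 5.131e11 = 2.573e6

2.573e6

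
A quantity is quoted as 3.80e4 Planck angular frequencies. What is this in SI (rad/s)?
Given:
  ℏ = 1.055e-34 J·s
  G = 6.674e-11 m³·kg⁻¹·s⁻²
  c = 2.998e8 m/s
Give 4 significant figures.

One Planck angular frequency: ω_P = √(c⁵/(ℏG)) = 1.855e43 rad/s.
3.80e4 × 1.855e43 rad/s = 7.048e47 rad/s

7.048e47 rad/s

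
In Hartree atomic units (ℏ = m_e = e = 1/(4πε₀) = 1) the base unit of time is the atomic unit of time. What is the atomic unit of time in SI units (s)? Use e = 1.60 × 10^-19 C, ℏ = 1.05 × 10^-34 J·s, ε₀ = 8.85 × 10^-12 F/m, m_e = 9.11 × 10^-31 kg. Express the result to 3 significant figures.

τ_au = (4πε₀)²ℏ³/(m_e e⁴)
E_h = 4.38 × 10^-18 J
ℏ/E_h = 2.40 × 10^-17 s

2.40 × 10^-17 s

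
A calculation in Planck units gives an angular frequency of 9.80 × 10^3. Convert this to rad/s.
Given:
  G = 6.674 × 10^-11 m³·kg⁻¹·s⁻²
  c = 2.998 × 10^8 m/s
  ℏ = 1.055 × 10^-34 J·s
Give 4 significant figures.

One Planck angular frequency: ω_P = √(c⁵/(ℏG)) = 1.855 × 10^43 rad/s.
9.80 × 10^3 × 1.855 × 10^43 rad/s = 1.818 × 10^47 rad/s

1.818 × 10^47 rad/s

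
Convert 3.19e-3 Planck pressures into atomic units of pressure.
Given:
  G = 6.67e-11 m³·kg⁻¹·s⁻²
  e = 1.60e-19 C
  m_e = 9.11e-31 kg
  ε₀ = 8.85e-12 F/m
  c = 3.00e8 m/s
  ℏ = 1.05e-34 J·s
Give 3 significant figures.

4.96e97

Planck pressure: p_P = c⁷/(ℏG²) = 4.68e113 Pa
atomic unit of pressure: P_au = E_h/a₀³ = m_e⁴e¹⁰/((4πε₀)⁵ℏ⁸) = 3.01e13 Pa
3.19e-3 × 4.68e113 / 3.01e13 = 4.96e97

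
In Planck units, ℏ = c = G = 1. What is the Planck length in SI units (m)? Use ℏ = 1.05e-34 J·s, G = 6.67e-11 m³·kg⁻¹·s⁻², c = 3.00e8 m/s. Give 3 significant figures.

1.61e-35 m

From ℏ = c = G = 1 the length scale is ℓ_P = √(ℏG/c³).
  = √(2.59e-70)
  = 1.61e-35 m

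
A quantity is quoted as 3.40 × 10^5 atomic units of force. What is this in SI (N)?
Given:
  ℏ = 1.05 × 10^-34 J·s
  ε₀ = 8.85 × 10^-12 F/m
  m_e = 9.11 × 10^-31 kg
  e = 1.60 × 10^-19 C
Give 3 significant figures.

One atomic unit of force: F_au = E_h/a₀ = m_e²e⁶/((4πε₀)³ℏ⁴) = 8.33 × 10^-8 N.
3.40 × 10^5 × 8.33 × 10^-8 N = 0.0283 N

0.0283 N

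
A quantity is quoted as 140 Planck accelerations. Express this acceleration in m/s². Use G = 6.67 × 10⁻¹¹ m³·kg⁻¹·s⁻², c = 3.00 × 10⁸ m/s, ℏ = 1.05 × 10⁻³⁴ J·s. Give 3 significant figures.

One Planck acceleration: a_P = √(c⁷/(ℏG)) = 5.59 × 10⁵¹ m/s².
140 × 5.59 × 10⁵¹ m/s² = 7.82 × 10⁵³ m/s²

7.82 × 10⁵³ m/s²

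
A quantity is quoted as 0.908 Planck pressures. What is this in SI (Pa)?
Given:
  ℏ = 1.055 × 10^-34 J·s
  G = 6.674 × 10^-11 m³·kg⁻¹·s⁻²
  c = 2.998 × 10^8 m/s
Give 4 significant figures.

One Planck pressure: p_P = c⁷/(ℏG²) = 4.632 × 10^113 Pa.
0.908 × 4.632 × 10^113 Pa = 4.206 × 10^113 Pa

4.206 × 10^113 Pa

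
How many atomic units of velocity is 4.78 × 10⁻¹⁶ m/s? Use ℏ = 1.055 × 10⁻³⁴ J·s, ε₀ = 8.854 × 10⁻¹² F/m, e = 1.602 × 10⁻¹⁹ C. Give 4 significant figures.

2.186 × 10⁻²²

atomic unit of velocity: v_au = e²/(4πε₀ℏ) = 2.186 × 10⁶ m/s.
4.78 × 10⁻¹⁶ / 2.186 × 10⁶ = 2.186 × 10⁻²²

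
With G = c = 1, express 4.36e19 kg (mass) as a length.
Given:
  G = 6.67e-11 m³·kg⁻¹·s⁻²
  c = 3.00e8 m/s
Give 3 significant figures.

In G = c = 1 units mass has dimensions of length; the conversion factor is G/c².
4.36e19 kg × (G/c²) = 3.23e-8 m

3.23e-8 m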